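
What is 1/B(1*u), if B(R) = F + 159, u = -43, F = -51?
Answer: 1/108 ≈ 0.0092593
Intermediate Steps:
B(R) = 108 (B(R) = -51 + 159 = 108)
1/B(1*u) = 1/108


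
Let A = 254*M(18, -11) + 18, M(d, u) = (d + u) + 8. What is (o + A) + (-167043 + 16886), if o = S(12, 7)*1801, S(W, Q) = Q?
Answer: -133722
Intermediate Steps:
M(d, u) = 8 + d + u
A = 3828 (A = 254*(8 + 18 - 11) + 18 = 254*15 + 18 = 3810 + 18 = 3828)
o = 12607 (o = 7*1801 = 12607)
(o + A) + (-167043 + 16886) = (12607 + 3828) + (-167043 + 16886) = 16435 - 150157 = -133722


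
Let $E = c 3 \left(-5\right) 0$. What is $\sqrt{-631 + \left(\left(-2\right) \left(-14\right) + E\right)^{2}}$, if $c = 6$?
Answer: $3 \sqrt{17} \approx 12.369$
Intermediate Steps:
$E = 0$ ($E = 6 \cdot 3 \left(-5\right) 0 = 6 \left(-15\right) 0 = \left(-90\right) 0 = 0$)
$\sqrt{-631 + \left(\left(-2\right) \left(-14\right) + E\right)^{2}} = \sqrt{-631 + \left(\left(-2\right) \left(-14\right) + 0\right)^{2}} = \sqrt{-631 + \left(28 + 0\right)^{2}} = \sqrt{-631 + 28^{2}} = \sqrt{-631 + 784} = \sqrt{153} = 3 \sqrt{17}$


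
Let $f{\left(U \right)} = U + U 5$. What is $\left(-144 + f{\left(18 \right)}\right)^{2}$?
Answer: $1296$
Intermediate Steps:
$f{\left(U \right)} = 6 U$ ($f{\left(U \right)} = U + 5 U = 6 U$)
$\left(-144 + f{\left(18 \right)}\right)^{2} = \left(-144 + 6 \cdot 18\right)^{2} = \left(-144 + 108\right)^{2} = \left(-36\right)^{2} = 1296$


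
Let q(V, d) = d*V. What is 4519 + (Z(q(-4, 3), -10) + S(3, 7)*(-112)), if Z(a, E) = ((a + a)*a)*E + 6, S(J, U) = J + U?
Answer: 525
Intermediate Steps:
q(V, d) = V*d
Z(a, E) = 6 + 2*E*a**2 (Z(a, E) = ((2*a)*a)*E + 6 = (2*a**2)*E + 6 = 2*E*a**2 + 6 = 6 + 2*E*a**2)
4519 + (Z(q(-4, 3), -10) + S(3, 7)*(-112)) = 4519 + ((6 + 2*(-10)*(-4*3)**2) + (3 + 7)*(-112)) = 4519 + ((6 + 2*(-10)*(-12)**2) + 10*(-112)) = 4519 + ((6 + 2*(-10)*144) - 1120) = 4519 + ((6 - 2880) - 1120) = 4519 + (-2874 - 1120) = 4519 - 3994 = 525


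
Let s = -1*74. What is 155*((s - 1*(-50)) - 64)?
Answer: -13640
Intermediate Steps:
s = -74
155*((s - 1*(-50)) - 64) = 155*((-74 - 1*(-50)) - 64) = 155*((-74 + 50) - 64) = 155*(-24 - 64) = 155*(-88) = -13640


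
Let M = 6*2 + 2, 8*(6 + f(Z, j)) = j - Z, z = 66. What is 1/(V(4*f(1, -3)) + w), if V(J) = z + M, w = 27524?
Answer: 1/27604 ≈ 3.6227e-5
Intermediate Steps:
f(Z, j) = -6 - Z/8 + j/8 (f(Z, j) = -6 + (j - Z)/8 = -6 + (-Z/8 + j/8) = -6 - Z/8 + j/8)
M = 14 (M = 12 + 2 = 14)
V(J) = 80 (V(J) = 66 + 14 = 80)
1/(V(4*f(1, -3)) + w) = 1/(80 + 27524) = 1/27604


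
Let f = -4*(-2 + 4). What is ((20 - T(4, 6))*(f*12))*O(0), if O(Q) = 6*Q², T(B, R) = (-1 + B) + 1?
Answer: 0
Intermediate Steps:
T(B, R) = B
f = -8 (f = -4*2 = -8)
((20 - T(4, 6))*(f*12))*O(0) = ((20 - 1*4)*(-8*12))*(6*0²) = ((20 - 4)*(-96))*(6*0) = (16*(-96))*0 = -1536*0 = 0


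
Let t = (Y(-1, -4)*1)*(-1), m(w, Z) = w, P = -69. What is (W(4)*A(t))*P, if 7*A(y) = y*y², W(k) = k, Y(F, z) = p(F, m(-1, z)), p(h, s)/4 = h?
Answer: -17664/7 ≈ -2523.4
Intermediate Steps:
p(h, s) = 4*h
Y(F, z) = 4*F
t = 4 (t = ((4*(-1))*1)*(-1) = -4*1*(-1) = -4*(-1) = 4)
A(y) = y³/7 (A(y) = (y*y²)/7 = y³/7)
(W(4)*A(t))*P = (4*((⅐)*4³))*(-69) = (4*((⅐)*64))*(-69) = (4*(64/7))*(-69) = (256/7)*(-69) = -17664/7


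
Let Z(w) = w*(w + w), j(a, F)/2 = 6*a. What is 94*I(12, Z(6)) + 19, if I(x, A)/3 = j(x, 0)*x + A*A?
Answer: 1949203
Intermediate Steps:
j(a, F) = 12*a (j(a, F) = 2*(6*a) = 12*a)
Z(w) = 2*w² (Z(w) = w*(2*w) = 2*w²)
I(x, A) = 3*A² + 36*x² (I(x, A) = 3*((12*x)*x + A*A) = 3*(12*x² + A²) = 3*(A² + 12*x²) = 3*A² + 36*x²)
94*I(12, Z(6)) + 19 = 94*(3*(2*6²)² + 36*12²) + 19 = 94*(3*(2*36)² + 36*144) + 19 = 94*(3*72² + 5184) + 19 = 94*(3*5184 + 5184) + 19 = 94*(15552 + 5184) + 19 = 94*20736 + 19 = 1949184 + 19 = 1949203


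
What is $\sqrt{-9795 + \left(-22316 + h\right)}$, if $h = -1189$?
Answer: $30 i \sqrt{37} \approx 182.48 i$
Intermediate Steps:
$\sqrt{-9795 + \left(-22316 + h\right)} = \sqrt{-9795 - 23505} = \sqrt{-33300} = 30 i \sqrt{37}$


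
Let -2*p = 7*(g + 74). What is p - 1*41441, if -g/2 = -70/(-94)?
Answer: -1959655/47 ≈ -41695.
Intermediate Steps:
g = -70/47 (g = -(-140)/(-94) = -(-140)*(-1)/94 = -2*35/47 = -70/47 ≈ -1.4894)
p = -11928/47 (p = -7*(-70/47 + 74)/2 = -7*3408/(2*47) = -1/2*23856/47 = -11928/47 ≈ -253.79)
p - 1*41441 = -11928/47 - 1*41441 = -11928/47 - 41441 = -1959655/47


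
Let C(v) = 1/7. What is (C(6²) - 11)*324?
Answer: -24624/7 ≈ -3517.7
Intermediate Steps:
C(v) = ⅐
(C(6²) - 11)*324 = (⅐ - 11)*324 = -76/7*324 = -24624/7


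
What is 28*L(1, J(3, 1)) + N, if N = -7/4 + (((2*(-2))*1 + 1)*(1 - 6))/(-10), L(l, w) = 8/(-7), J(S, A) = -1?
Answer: -141/4 ≈ -35.250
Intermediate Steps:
L(l, w) = -8/7 (L(l, w) = 8*(-1/7) = -8/7)
N = -13/4 (N = -7*1/4 + ((-4*1 + 1)*(-5))*(-1/10) = -7/4 + ((-4 + 1)*(-5))*(-1/10) = -7/4 - 3*(-5)*(-1/10) = -7/4 + 15*(-1/10) = -7/4 - 3/2 = -13/4 ≈ -3.2500)
28*L(1, J(3, 1)) + N = 28*(-8/7) - 13/4 = -32 - 13/4 = -141/4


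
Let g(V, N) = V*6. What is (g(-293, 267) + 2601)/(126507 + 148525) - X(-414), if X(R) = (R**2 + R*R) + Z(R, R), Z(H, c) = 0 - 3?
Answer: -94277943405/275032 ≈ -3.4279e+5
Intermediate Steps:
g(V, N) = 6*V
Z(H, c) = -3
X(R) = -3 + 2*R**2 (X(R) = (R**2 + R*R) - 3 = (R**2 + R**2) - 3 = 2*R**2 - 3 = -3 + 2*R**2)
(g(-293, 267) + 2601)/(126507 + 148525) - X(-414) = (6*(-293) + 2601)/(126507 + 148525) - (-3 + 2*(-414)**2) = (-1758 + 2601)/275032 - (-3 + 2*171396) = 843*(1/275032) - (-3 + 342792) = 843/275032 - 1*342789 = 843/275032 - 342789 = -94277943405/275032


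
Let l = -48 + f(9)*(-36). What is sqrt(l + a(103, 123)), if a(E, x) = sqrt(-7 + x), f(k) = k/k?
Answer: sqrt(-84 + 2*sqrt(29)) ≈ 8.5574*I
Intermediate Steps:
f(k) = 1
l = -84 (l = -48 + 1*(-36) = -48 - 36 = -84)
sqrt(l + a(103, 123)) = sqrt(-84 + sqrt(-7 + 123)) = sqrt(-84 + sqrt(116)) = sqrt(-84 + 2*sqrt(29))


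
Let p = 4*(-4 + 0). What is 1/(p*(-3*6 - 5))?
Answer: 1/368 ≈ 0.0027174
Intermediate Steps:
p = -16 (p = 4*(-4) = -16)
1/(p*(-3*6 - 5)) = 1/(-16*(-3*6 - 5)) = 1/(-16*(-18 - 5)) = 1/(-16*(-23)) = 1/368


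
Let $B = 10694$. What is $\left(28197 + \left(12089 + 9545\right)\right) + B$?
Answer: $60525$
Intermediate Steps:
$\left(28197 + \left(12089 + 9545\right)\right) + B = \left(28197 + \left(12089 + 9545\right)\right) + 10694 = \left(28197 + 21634\right) + 10694 = 49831 + 10694 = 60525$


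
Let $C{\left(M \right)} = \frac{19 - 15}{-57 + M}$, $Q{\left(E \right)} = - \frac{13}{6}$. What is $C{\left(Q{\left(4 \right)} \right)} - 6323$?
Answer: $- \frac{2244689}{355} \approx -6323.1$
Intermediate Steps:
$Q{\left(E \right)} = - \frac{13}{6}$ ($Q{\left(E \right)} = \left(-13\right) \frac{1}{6} = - \frac{13}{6}$)
$C{\left(M \right)} = \frac{4}{-57 + M}$
$C{\left(Q{\left(4 \right)} \right)} - 6323 = \frac{4}{-57 - \frac{13}{6}} - 6323 = \frac{4}{- \frac{355}{6}} - 6323 = 4 \left(- \frac{6}{355}\right) - 6323 = - \frac{24}{355} - 6323 = - \frac{2244689}{355}$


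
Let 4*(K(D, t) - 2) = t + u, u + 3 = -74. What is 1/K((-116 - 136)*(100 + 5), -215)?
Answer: -1/71 ≈ -0.014085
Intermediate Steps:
u = -77 (u = -3 - 74 = -77)
K(D, t) = -69/4 + t/4 (K(D, t) = 2 + (t - 77)/4 = 2 + (-77 + t)/4 = 2 + (-77/4 + t/4) = -69/4 + t/4)
1/K((-116 - 136)*(100 + 5), -215) = 1/(-69/4 + (¼)*(-215)) = 1/(-69/4 - 215/4) = 1/(-71) = -1/71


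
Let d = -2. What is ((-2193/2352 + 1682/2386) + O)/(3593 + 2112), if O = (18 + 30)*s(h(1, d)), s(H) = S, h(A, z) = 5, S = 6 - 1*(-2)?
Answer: 358947069/5335954960 ≈ 0.067270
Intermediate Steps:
S = 8 (S = 6 + 2 = 8)
s(H) = 8
O = 384 (O = (18 + 30)*8 = 48*8 = 384)
((-2193/2352 + 1682/2386) + O)/(3593 + 2112) = ((-2193/2352 + 1682/2386) + 384)/(3593 + 2112) = ((-2193*1/2352 + 1682*(1/2386)) + 384)/5705 = ((-731/784 + 841/1193) + 384)*(1/5705) = (-212739/935312 + 384)*(1/5705) = (358947069/935312)*(1/5705) = 358947069/5335954960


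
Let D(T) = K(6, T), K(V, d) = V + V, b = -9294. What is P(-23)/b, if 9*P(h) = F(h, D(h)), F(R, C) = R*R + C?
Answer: -541/83646 ≈ -0.0064677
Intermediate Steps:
K(V, d) = 2*V
D(T) = 12 (D(T) = 2*6 = 12)
F(R, C) = C + R² (F(R, C) = R² + C = C + R²)
P(h) = 4/3 + h²/9 (P(h) = (12 + h²)/9 = 4/3 + h²/9)
P(-23)/b = (4/3 + (⅑)*(-23)²)/(-9294) = (4/3 + (⅑)*529)*(-1/9294) = (4/3 + 529/9)*(-1/9294) = (541/9)*(-1/9294) = -541/83646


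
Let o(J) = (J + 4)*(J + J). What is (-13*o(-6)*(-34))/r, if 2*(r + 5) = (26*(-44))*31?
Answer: -10608/17737 ≈ -0.59807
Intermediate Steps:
o(J) = 2*J*(4 + J) (o(J) = (4 + J)*(2*J) = 2*J*(4 + J))
r = -17737 (r = -5 + ((26*(-44))*31)/2 = -5 + (-1144*31)/2 = -5 + (1/2)*(-35464) = -5 - 17732 = -17737)
(-13*o(-6)*(-34))/r = (-26*(-6)*(4 - 6)*(-34))/(-17737) = (-26*(-6)*(-2)*(-34))*(-1/17737) = (-13*24*(-34))*(-1/17737) = -312*(-34)*(-1/17737) = 10608*(-1/17737) = -10608/17737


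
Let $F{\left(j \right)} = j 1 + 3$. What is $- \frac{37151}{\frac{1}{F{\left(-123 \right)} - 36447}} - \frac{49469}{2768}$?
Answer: $\frac{3760329658387}{2768} \approx 1.3585 \cdot 10^{9}$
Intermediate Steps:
$F{\left(j \right)} = 3 + j$ ($F{\left(j \right)} = j + 3 = 3 + j$)
$- \frac{37151}{\frac{1}{F{\left(-123 \right)} - 36447}} - \frac{49469}{2768} = - \frac{37151}{\frac{1}{\left(3 - 123\right) - 36447}} - \frac{49469}{2768} = - \frac{37151}{\frac{1}{-120 - 36447}} - \frac{49469}{2768} = - \frac{37151}{\frac{1}{-36567}} - \frac{49469}{2768} = - \frac{37151}{- \frac{1}{36567}} - \frac{49469}{2768} = \left(-37151\right) \left(-36567\right) - \frac{49469}{2768} = 1358500617 - \frac{49469}{2768} = \frac{3760329658387}{2768}$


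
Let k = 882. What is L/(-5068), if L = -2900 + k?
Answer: 1009/2534 ≈ 0.39818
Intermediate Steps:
L = -2018 (L = -2900 + 882 = -2018)
L/(-5068) = -2018/(-5068) = -2018*(-1/5068) = 1009/2534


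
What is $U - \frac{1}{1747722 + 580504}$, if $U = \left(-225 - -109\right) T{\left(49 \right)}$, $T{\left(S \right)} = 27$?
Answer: $- \frac{7292003833}{2328226} \approx -3132.0$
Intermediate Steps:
$U = -3132$ ($U = \left(-225 - -109\right) 27 = \left(-225 + 109\right) 27 = \left(-116\right) 27 = -3132$)
$U - \frac{1}{1747722 + 580504} = -3132 - \frac{1}{1747722 + 580504} = -3132 - \frac{1}{2328226} = - \frac{7292003833}{2328226}$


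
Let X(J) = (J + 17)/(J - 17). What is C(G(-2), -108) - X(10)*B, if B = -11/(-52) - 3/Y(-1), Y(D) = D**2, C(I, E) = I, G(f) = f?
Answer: -4643/364 ≈ -12.755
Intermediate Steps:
X(J) = (17 + J)/(-17 + J)
B = -145/52 (B = -11/(-52) - 3/((-1)**2) = -11*(-1/52) - 3/1 = 11/52 - 3*1 = 11/52 - 3 = -145/52 ≈ -2.7885)
C(G(-2), -108) - X(10)*B = -2 - (17 + 10)/(-17 + 10)*(-145)/52 = -2 - 27/(-7)*(-145)/52 = -2 - (-1/7*27)*(-145)/52 = -2 - (-27)*(-145)/(7*52) = -2 - 1*3915/364 = -2 - 3915/364 = -4643/364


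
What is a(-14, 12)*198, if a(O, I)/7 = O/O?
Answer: 1386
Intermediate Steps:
a(O, I) = 7 (a(O, I) = 7*(O/O) = 7*1 = 7)
a(-14, 12)*198 = 7*198 = 1386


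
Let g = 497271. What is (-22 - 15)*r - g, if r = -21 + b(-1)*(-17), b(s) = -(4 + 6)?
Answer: -502784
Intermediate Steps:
b(s) = -10 (b(s) = -1*10 = -10)
r = 149 (r = -21 - 10*(-17) = -21 + 170 = 149)
(-22 - 15)*r - g = (-22 - 15)*149 - 1*497271 = -37*149 - 497271 = -5513 - 497271 = -502784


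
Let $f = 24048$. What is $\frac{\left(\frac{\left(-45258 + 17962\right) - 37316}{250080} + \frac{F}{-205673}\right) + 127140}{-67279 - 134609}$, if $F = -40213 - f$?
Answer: $- \frac{1634852756916151}{2596012372212480} \approx -0.62976$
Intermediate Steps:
$F = -64261$ ($F = -40213 - 24048 = -64261$)
$\frac{\left(\frac{\left(-45258 + 17962\right) - 37316}{250080} + \frac{F}{-205673}\right) + 127140}{-67279 - 134609} = \frac{\left(\frac{\left(-45258 + 17962\right) - 37316}{250080} - \frac{64261}{-205673}\right) + 127140}{-67279 - 134609} = \frac{\left(\left(-27296 - 37316\right) \frac{1}{250080} - - \frac{64261}{205673}\right) + 127140}{-201888} = \left(\left(\left(-64612\right) \frac{1}{250080} + \frac{64261}{205673}\right) + 127140\right) \left(- \frac{1}{201888}\right) = \left(\left(- \frac{16153}{62520} + \frac{64261}{205673}\right) + 127140\right) \left(- \frac{1}{201888}\right) = \left(\frac{695361751}{12858675960} + 127140\right) \left(- \frac{1}{201888}\right) = \frac{1634852756916151}{12858675960} \left(- \frac{1}{201888}\right) = - \frac{1634852756916151}{2596012372212480}$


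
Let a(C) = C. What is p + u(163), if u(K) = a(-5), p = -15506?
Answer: -15511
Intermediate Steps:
u(K) = -5
p + u(163) = -15506 - 5 = -15511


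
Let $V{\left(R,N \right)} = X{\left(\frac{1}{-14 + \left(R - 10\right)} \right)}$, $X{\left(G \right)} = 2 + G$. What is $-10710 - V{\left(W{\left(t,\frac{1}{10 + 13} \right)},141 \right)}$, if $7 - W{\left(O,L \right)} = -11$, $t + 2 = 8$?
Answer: $- \frac{64271}{6} \approx -10712.0$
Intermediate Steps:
$t = 6$ ($t = -2 + 8 = 6$)
$W{\left(O,L \right)} = 18$ ($W{\left(O,L \right)} = 7 - -11 = 7 + 11 = 18$)
$V{\left(R,N \right)} = 2 + \frac{1}{-24 + R}$ ($V{\left(R,N \right)} = 2 + \frac{1}{-14 + \left(R - 10\right)} = 2 + \frac{1}{-14 + \left(-10 + R\right)} = 2 + \frac{1}{-24 + R}$)
$-10710 - V{\left(W{\left(t,\frac{1}{10 + 13} \right)},141 \right)} = -10710 - \frac{-47 + 2 \cdot 18}{-24 + 18} = -10710 - \frac{-47 + 36}{-6} = -10710 - \left(- \frac{1}{6}\right) \left(-11\right) = -10710 - \frac{11}{6} = - \frac{64271}{6}$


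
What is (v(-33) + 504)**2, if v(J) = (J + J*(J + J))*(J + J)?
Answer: 19899616356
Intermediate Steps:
v(J) = 2*J*(J + 2*J**2) (v(J) = (J + J*(2*J))*(2*J) = (J + 2*J**2)*(2*J) = 2*J*(J + 2*J**2))
(v(-33) + 504)**2 = ((-33)**2*(2 + 4*(-33)) + 504)**2 = (1089*(2 - 132) + 504)**2 = (1089*(-130) + 504)**2 = (-141570 + 504)**2 = (-141066)**2 = 19899616356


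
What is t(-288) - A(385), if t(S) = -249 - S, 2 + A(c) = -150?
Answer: 191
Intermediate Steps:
A(c) = -152 (A(c) = -2 - 150 = -152)
t(-288) - A(385) = (-249 - 1*(-288)) - 1*(-152) = (-249 + 288) + 152 = 39 + 152 = 191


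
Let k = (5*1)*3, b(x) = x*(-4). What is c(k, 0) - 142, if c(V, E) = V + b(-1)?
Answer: -123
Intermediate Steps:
b(x) = -4*x
k = 15 (k = 5*3 = 15)
c(V, E) = 4 + V (c(V, E) = V - 4*(-1) = V + 4 = 4 + V)
c(k, 0) - 142 = (4 + 15) - 142 = 19 - 142 = -123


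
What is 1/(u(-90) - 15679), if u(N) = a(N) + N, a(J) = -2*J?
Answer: -1/15589 ≈ -6.4148e-5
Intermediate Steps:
u(N) = -N (u(N) = -2*N + N = -N)
1/(u(-90) - 15679) = 1/(-1*(-90) - 15679) = 1/(90 - 15679) = 1/(-15589) = -1/15589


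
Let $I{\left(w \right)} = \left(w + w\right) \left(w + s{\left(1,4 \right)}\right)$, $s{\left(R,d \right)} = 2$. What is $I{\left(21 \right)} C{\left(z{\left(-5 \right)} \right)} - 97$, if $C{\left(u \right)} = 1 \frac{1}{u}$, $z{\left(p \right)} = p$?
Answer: $- \frac{1451}{5} \approx -290.2$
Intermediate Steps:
$I{\left(w \right)} = 2 w \left(2 + w\right)$ ($I{\left(w \right)} = \left(w + w\right) \left(w + 2\right) = 2 w \left(2 + w\right)$)
$C{\left(u \right)} = \frac{1}{u}$
$I{\left(21 \right)} C{\left(z{\left(-5 \right)} \right)} - 97 = \frac{2 \cdot 21 \left(2 + 21\right)}{-5} - 97 = 2 \cdot 21 \cdot 23 \left(- \frac{1}{5}\right) - 97 = 966 \left(- \frac{1}{5}\right) - 97 = - \frac{966}{5} - 97 = - \frac{1451}{5}$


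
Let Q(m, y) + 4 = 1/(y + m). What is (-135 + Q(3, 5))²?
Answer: 1234321/64 ≈ 19286.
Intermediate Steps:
Q(m, y) = -4 + 1/(m + y) (Q(m, y) = -4 + 1/(y + m) = -4 + 1/(m + y))
(-135 + Q(3, 5))² = (-135 + (1 - 4*3 - 4*5)/(3 + 5))² = (-135 + (1 - 12 - 20)/8)² = (-135 + (⅛)*(-31))² = (-135 - 31/8)² = (-1111/8)² = 1234321/64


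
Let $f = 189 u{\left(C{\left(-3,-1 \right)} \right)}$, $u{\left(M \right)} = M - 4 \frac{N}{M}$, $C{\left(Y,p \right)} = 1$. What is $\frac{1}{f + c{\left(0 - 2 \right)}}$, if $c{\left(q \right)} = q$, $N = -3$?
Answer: $\frac{1}{2455} \approx 0.00040733$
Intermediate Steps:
$u{\left(M \right)} = M + \frac{12}{M}$ ($u{\left(M \right)} = M - 4 \left(- \frac{3}{M}\right) = M + \frac{12}{M}$)
$f = 2457$ ($f = 189 \left(1 + \frac{12}{1}\right) = 189 \left(1 + 12 \cdot 1\right) = 189 \left(1 + 12\right) = 189 \cdot 13 = 2457$)
$\frac{1}{f + c{\left(0 - 2 \right)}} = \frac{1}{2457 + \left(0 - 2\right)} = \frac{1}{2457 - 2} = \frac{1}{2455}$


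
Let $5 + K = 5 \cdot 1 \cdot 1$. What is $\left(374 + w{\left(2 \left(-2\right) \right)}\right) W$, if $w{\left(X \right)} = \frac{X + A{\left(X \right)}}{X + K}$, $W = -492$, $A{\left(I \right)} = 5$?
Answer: $-183885$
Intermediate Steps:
$K = 0$ ($K = -5 + 5 \cdot 1 \cdot 1 = -5 + 5 \cdot 1 = -5 + 5 = 0$)
$w{\left(X \right)} = \frac{5 + X}{X}$ ($w{\left(X \right)} = \frac{X + 5}{X + 0} = \frac{5 + X}{X}$)
$\left(374 + w{\left(2 \left(-2\right) \right)}\right) W = \left(374 + \frac{5 + 2 \left(-2\right)}{2 \left(-2\right)}\right) \left(-492\right) = \left(374 + \frac{5 - 4}{-4}\right) \left(-492\right) = \left(374 - \frac{1}{4}\right) \left(-492\right) = \frac{1495}{4} \left(-492\right) = -183885$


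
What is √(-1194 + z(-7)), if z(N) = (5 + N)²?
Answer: I*√1190 ≈ 34.496*I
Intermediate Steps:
√(-1194 + z(-7)) = √(-1194 + (5 - 7)²) = √(-1194 + (-2)²) = √(-1194 + 4) = √(-1190) = I*√1190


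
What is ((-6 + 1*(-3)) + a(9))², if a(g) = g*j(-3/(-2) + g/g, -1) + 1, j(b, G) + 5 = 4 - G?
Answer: 64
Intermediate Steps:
j(b, G) = -1 - G (j(b, G) = -5 + (4 - G) = -1 - G)
a(g) = 1 (a(g) = g*(-1 - 1*(-1)) + 1 = g*(-1 + 1) + 1 = g*0 + 1 = 0 + 1 = 1)
((-6 + 1*(-3)) + a(9))² = ((-6 + 1*(-3)) + 1)² = ((-6 - 3) + 1)² = (-9 + 1)² = (-8)² = 64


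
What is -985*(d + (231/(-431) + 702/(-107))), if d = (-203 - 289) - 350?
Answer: 38570426105/46117 ≈ 8.3636e+5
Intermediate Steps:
d = -842 (d = -492 - 350 = -842)
-985*(d + (231/(-431) + 702/(-107))) = -985*(-842 + (231/(-431) + 702/(-107))) = -985*(-842 + (231*(-1/431) + 702*(-1/107))) = -985*(-842 + (-231/431 - 702/107)) = -985*(-842 - 327279/46117) = -985*(-39157793/46117) = 38570426105/46117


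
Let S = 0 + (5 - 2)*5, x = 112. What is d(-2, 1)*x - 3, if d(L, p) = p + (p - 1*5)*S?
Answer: -6611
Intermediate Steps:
S = 15 (S = 0 + 3*5 = 0 + 15 = 15)
d(L, p) = -75 + 16*p (d(L, p) = p + (p - 1*5)*15 = p + (p - 5)*15 = p + (-5 + p)*15 = p + (-75 + 15*p) = -75 + 16*p)
d(-2, 1)*x - 3 = (-75 + 16*1)*112 - 3 = (-75 + 16)*112 - 3 = -59*112 - 3 = -6608 - 3 = -6611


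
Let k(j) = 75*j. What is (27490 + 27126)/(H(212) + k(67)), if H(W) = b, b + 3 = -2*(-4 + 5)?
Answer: 13654/1255 ≈ 10.880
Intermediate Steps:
b = -5 (b = -3 - 2*(-4 + 5) = -3 - 2*1 = -3 - 2 = -5)
H(W) = -5
(27490 + 27126)/(H(212) + k(67)) = (27490 + 27126)/(-5 + 75*67) = 54616/(-5 + 5025) = 54616/5020 = 54616*(1/5020) = 13654/1255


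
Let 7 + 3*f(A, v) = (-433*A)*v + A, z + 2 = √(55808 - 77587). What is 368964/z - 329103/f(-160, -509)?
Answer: 9*(-1445669892850*I + 109701*√21779)/(35263687*(√21779 + 2*I)) ≈ -33.848 - 2499.7*I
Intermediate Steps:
z = -2 + I*√21779 (z = -2 + √(55808 - 77587) = -2 + √(-21779) = -2 + I*√21779 ≈ -2.0 + 147.58*I)
f(A, v) = -7/3 + A/3 - 433*A*v/3 (f(A, v) = -7/3 + ((-433*A)*v + A)/3 = -7/3 + (-433*A*v + A)/3 = -7/3 + (A - 433*A*v)/3 = -7/3 + (A/3 - 433*A*v/3) = -7/3 + A/3 - 433*A*v/3)
368964/z - 329103/f(-160, -509) = 368964/(-2 + I*√21779) - 329103/(-7/3 + (⅓)*(-160) - 433/3*(-160)*(-509)) = 368964/(-2 + I*√21779) - 329103/(-7/3 - 160/3 - 35263520/3) = 368964/(-2 + I*√21779) - 329103/(-35263687/3) = 368964/(-2 + I*√21779) - 329103*(-3/35263687) = 368964/(-2 + I*√21779) + 987309/35263687 = 987309/35263687 + 368964/(-2 + I*√21779)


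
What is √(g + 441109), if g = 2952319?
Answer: 2*√848357 ≈ 1842.1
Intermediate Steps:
√(g + 441109) = √(2952319 + 441109) = √3393428 = 2*√848357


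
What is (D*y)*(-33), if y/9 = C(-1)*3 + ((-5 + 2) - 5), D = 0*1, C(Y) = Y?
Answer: 0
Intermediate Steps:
D = 0
y = -99 (y = 9*(-1*3 + ((-5 + 2) - 5)) = 9*(-3 + (-3 - 5)) = 9*(-3 - 8) = 9*(-11) = -99)
(D*y)*(-33) = (0*(-99))*(-33) = 0*(-33) = 0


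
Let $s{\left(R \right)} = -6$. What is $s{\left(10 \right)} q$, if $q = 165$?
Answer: $-990$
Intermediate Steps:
$s{\left(10 \right)} q = \left(-6\right) 165 = -990$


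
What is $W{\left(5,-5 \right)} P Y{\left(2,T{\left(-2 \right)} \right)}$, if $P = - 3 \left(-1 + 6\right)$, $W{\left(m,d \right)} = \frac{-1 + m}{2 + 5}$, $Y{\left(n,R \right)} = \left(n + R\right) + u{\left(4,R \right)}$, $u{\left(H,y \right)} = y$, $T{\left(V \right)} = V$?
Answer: $\frac{120}{7} \approx 17.143$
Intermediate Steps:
$Y{\left(n,R \right)} = n + 2 R$ ($Y{\left(n,R \right)} = \left(n + R\right) + R = \left(R + n\right) + R = n + 2 R$)
$W{\left(m,d \right)} = - \frac{1}{7} + \frac{m}{7}$ ($W{\left(m,d \right)} = \frac{-1 + m}{7} = \left(-1 + m\right) \frac{1}{7} = - \frac{1}{7} + \frac{m}{7}$)
$P = -15$ ($P = \left(-3\right) 5 = -15$)
$W{\left(5,-5 \right)} P Y{\left(2,T{\left(-2 \right)} \right)} = \left(- \frac{1}{7} + \frac{1}{7} \cdot 5\right) \left(-15\right) \left(2 + 2 \left(-2\right)\right) = \left(- \frac{1}{7} + \frac{5}{7}\right) \left(-15\right) \left(2 - 4\right) = \frac{4}{7} \left(-15\right) \left(-2\right) = \left(- \frac{60}{7}\right) \left(-2\right) = \frac{120}{7}$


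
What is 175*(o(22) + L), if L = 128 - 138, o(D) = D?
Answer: 2100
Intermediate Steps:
L = -10
175*(o(22) + L) = 175*(22 - 10) = 175*12 = 2100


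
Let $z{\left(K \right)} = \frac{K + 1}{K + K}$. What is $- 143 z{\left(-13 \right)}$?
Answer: $-66$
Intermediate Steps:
$z{\left(K \right)} = \frac{1 + K}{2 K}$
$- 143 z{\left(-13 \right)} = - 143 \frac{1 - 13}{2 \left(-13\right)} = - 143 \cdot \frac{1}{2} \left(- \frac{1}{13}\right) \left(-12\right) = \left(-143\right) \frac{6}{13} = -66$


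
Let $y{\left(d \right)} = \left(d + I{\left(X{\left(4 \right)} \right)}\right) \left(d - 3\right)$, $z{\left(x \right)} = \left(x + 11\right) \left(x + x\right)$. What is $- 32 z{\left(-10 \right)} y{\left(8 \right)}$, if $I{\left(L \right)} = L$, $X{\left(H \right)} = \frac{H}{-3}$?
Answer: $\frac{64000}{3} \approx 21333.0$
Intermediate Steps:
$X{\left(H \right)} = - \frac{H}{3}$ ($X{\left(H \right)} = H \left(- \frac{1}{3}\right) = - \frac{H}{3}$)
$z{\left(x \right)} = 2 x \left(11 + x\right)$ ($z{\left(x \right)} = \left(11 + x\right) 2 x = 2 x \left(11 + x\right)$)
$y{\left(d \right)} = \left(-3 + d\right) \left(- \frac{4}{3} + d\right)$ ($y{\left(d \right)} = \left(d - \frac{4}{3}\right) \left(d - 3\right) = \left(d - \frac{4}{3}\right) \left(-3 + d\right) = \left(- \frac{4}{3} + d\right) \left(-3 + d\right) = \left(-3 + d\right) \left(- \frac{4}{3} + d\right)$)
$- 32 z{\left(-10 \right)} y{\left(8 \right)} = - 32 \cdot 2 \left(-10\right) \left(11 - 10\right) \left(4 + 8^{2} - \frac{104}{3}\right) = - 32 \cdot 2 \left(-10\right) 1 \left(4 + 64 - \frac{104}{3}\right) = \left(-32\right) \left(-20\right) \frac{100}{3} = 640 \cdot \frac{100}{3} = \frac{64000}{3}$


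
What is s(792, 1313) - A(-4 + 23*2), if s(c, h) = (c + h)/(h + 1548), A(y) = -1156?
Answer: 3309421/2861 ≈ 1156.7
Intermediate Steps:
s(c, h) = (c + h)/(1548 + h)
s(792, 1313) - A(-4 + 23*2) = (792 + 1313)/(1548 + 1313) - 1*(-1156) = 2105/2861 + 1156 = 3309421/2861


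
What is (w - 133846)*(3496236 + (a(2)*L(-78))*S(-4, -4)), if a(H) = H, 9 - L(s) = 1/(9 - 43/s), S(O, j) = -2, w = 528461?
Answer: 205568316110976/149 ≈ 1.3797e+12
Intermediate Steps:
L(s) = 9 - 1/(9 - 43/s)
(w - 133846)*(3496236 + (a(2)*L(-78))*S(-4, -4)) = (528461 - 133846)*(3496236 + (2*((-387 + 80*(-78))/(-43 + 9*(-78))))*(-2)) = 394615*(3496236 + (2*((-387 - 6240)/(-43 - 702)))*(-2)) = 394615*(3496236 + (2*(-6627/(-745)))*(-2)) = 394615*(3496236 + (2*(-1/745*(-6627)))*(-2)) = 394615*(3496236 + (2*(6627/745))*(-2)) = 394615*(3496236 + (13254/745)*(-2)) = 394615*(3496236 - 26508/745) = 394615*(2604669312/745) = 205568316110976/149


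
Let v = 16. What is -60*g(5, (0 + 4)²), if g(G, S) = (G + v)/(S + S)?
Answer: -315/8 ≈ -39.375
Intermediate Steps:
g(G, S) = (16 + G)/(2*S) (g(G, S) = (G + 16)/(S + S) = (16 + G)/((2*S)) = (16 + G)*(1/(2*S)) = (16 + G)/(2*S))
-60*g(5, (0 + 4)²) = -30*(16 + 5)/((0 + 4)²) = -30*21/(4²) = -30*21/16 = -60*21/32 = -315/8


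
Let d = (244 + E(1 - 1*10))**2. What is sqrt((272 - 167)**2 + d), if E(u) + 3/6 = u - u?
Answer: sqrt(281269)/2 ≈ 265.17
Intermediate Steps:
E(u) = -1/2 (E(u) = -1/2 + (u - u) = -1/2 + 0 = -1/2)
d = 237169/4 (d = (244 - 1/2)**2 = (487/2)**2 = 237169/4 ≈ 59292.)
sqrt((272 - 167)**2 + d) = sqrt((272 - 167)**2 + 237169/4) = sqrt(105**2 + 237169/4) = sqrt(11025 + 237169/4) = sqrt(281269/4) = sqrt(281269)/2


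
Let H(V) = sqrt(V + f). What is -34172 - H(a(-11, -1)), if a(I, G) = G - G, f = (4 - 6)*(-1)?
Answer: -34172 - sqrt(2) ≈ -34173.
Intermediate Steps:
f = 2 (f = -2*(-1) = 2)
a(I, G) = 0
H(V) = sqrt(2 + V) (H(V) = sqrt(V + 2) = sqrt(2 + V))
-34172 - H(a(-11, -1)) = -34172 - sqrt(2 + 0) = -34172 - sqrt(2)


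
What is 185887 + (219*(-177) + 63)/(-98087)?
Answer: 18233136869/98087 ≈ 1.8589e+5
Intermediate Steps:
185887 + (219*(-177) + 63)/(-98087) = 185887 + (-38763 + 63)*(-1/98087) = 185887 - 38700*(-1/98087) = 185887 + 38700/98087 = 18233136869/98087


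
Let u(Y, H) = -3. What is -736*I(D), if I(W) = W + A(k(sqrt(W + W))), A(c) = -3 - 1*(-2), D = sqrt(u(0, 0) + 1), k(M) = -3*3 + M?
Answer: 736 - 736*I*sqrt(2) ≈ 736.0 - 1040.9*I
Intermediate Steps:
k(M) = -9 + M
D = I*sqrt(2) (D = sqrt(-3 + 1) = sqrt(-2) = I*sqrt(2) ≈ 1.4142*I)
A(c) = -1 (A(c) = -3 + 2 = -1)
I(W) = -1 + W (I(W) = W - 1 = -1 + W)
-736*I(D) = -736*(-1 + I*sqrt(2)) = 736 - 736*I*sqrt(2)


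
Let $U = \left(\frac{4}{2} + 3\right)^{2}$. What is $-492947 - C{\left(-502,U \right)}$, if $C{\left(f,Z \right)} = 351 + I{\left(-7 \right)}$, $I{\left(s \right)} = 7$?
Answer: $-493305$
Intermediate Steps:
$U = 25$ ($U = \left(4 \cdot \frac{1}{2} + 3\right)^{2} = \left(2 + 3\right)^{2} = 5^{2} = 25$)
$C{\left(f,Z \right)} = 358$ ($C{\left(f,Z \right)} = 351 + 7 = 358$)
$-492947 - C{\left(-502,U \right)} = -492947 - 358 = -493305$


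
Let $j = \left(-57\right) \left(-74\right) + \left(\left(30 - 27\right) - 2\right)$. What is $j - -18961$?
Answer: $23180$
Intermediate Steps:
$j = 4219$ ($j = 4218 + \left(3 - 2\right) = 4218 + 1 = 4219$)
$j - -18961 = 4219 - -18961 = 4219 + 18961 = 23180$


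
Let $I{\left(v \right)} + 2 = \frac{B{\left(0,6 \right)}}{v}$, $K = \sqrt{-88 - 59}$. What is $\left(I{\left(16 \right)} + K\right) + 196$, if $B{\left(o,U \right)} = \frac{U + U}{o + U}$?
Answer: $\frac{1553}{8} + 7 i \sqrt{3} \approx 194.13 + 12.124 i$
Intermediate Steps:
$K = 7 i \sqrt{3}$ ($K = \sqrt{-147} = 7 i \sqrt{3} \approx 12.124 i$)
$B{\left(o,U \right)} = \frac{2 U}{U + o}$
$I{\left(v \right)} = -2 + \frac{2}{v}$ ($I{\left(v \right)} = -2 + \frac{2 \cdot 6 \frac{1}{6 + 0}}{v} = -2 + \frac{2 \cdot 6 \cdot \frac{1}{6}}{v} = -2 + \frac{2}{v}$)
$\left(I{\left(16 \right)} + K\right) + 196 = \left(\left(-2 + \frac{2}{16}\right) + 7 i \sqrt{3}\right) + 196 = \left(\left(-2 + 2 \cdot \frac{1}{16}\right) + 7 i \sqrt{3}\right) + 196 = \left(\left(-2 + \frac{1}{8}\right) + 7 i \sqrt{3}\right) + 196 = \left(- \frac{15}{8} + 7 i \sqrt{3}\right) + 196 = \frac{1553}{8} + 7 i \sqrt{3}$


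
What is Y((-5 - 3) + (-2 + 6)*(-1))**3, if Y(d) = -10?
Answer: -1000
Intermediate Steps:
Y((-5 - 3) + (-2 + 6)*(-1))**3 = (-10)**3 = -1000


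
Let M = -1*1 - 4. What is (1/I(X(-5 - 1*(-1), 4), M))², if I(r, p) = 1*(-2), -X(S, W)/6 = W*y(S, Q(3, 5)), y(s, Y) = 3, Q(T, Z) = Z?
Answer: ¼ ≈ 0.25000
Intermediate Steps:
M = -5 (M = -1 - 4 = -5)
X(S, W) = -18*W (X(S, W) = -6*W*3 = -18*W)
I(r, p) = -2
(1/I(X(-5 - 1*(-1), 4), M))² = (1/(-2))² = (-½)² = ¼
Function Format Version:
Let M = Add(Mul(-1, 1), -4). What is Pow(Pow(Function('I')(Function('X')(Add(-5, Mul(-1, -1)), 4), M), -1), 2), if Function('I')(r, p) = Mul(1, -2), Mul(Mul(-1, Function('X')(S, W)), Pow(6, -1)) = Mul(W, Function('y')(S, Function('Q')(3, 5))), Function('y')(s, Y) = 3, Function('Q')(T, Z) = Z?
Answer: Rational(1, 4) ≈ 0.25000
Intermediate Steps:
M = -5 (M = Add(-1, -4) = -5)
Function('X')(S, W) = Mul(-18, W) (Function('X')(S, W) = Mul(-6, Mul(W, 3)) = Mul(-6, Mul(3, W)) = Mul(-18, W))
Function('I')(r, p) = -2
Pow(Pow(Function('I')(Function('X')(Add(-5, Mul(-1, -1)), 4), M), -1), 2) = Pow(Pow(-2, -1), 2) = Pow(Rational(-1, 2), 2) = Rational(1, 4)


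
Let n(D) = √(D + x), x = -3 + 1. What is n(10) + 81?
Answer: 81 + 2*√2 ≈ 83.828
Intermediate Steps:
x = -2
n(D) = √(-2 + D) (n(D) = √(D - 2) = √(-2 + D))
n(10) + 81 = √(-2 + 10) + 81 = √8 + 81 = 2*√2 + 81 = 81 + 2*√2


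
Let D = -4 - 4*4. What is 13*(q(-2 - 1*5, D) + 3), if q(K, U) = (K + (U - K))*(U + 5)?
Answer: 3939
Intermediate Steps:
D = -20 (D = -4 - 16 = -20)
q(K, U) = U*(5 + U)
13*(q(-2 - 1*5, D) + 3) = 13*(-20*(5 - 20) + 3) = 13*(-20*(-15) + 3) = 13*(300 + 3) = 13*303 = 3939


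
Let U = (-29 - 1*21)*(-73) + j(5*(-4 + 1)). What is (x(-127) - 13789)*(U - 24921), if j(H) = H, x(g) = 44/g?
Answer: 37277043642/127 ≈ 2.9352e+8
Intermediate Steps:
U = 3635 (U = (-29 - 1*21)*(-73) + 5*(-4 + 1) = (-29 - 21)*(-73) + 5*(-3) = -50*(-73) - 15 = 3650 - 15 = 3635)
(x(-127) - 13789)*(U - 24921) = (44/(-127) - 13789)*(3635 - 24921) = (44*(-1/127) - 13789)*(-21286) = (-44/127 - 13789)*(-21286) = -1751247/127*(-21286) = 37277043642/127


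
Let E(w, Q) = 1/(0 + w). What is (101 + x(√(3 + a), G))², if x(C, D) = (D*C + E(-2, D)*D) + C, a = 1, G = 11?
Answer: 57121/4 ≈ 14280.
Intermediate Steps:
E(w, Q) = 1/w
x(C, D) = C - D/2 + C*D (x(C, D) = (D*C + D/(-2)) + C = (C*D - D/2) + C = (-D/2 + C*D) + C = C - D/2 + C*D)
(101 + x(√(3 + a), G))² = (101 + (√(3 + 1) - ½*11 + √(3 + 1)*11))² = (101 + (√4 - 11/2 + √4*11))² = (101 + (2 - 11/2 + 2*11))² = (101 + (2 - 11/2 + 22))² = (101 + 37/2)² = (239/2)² = 57121/4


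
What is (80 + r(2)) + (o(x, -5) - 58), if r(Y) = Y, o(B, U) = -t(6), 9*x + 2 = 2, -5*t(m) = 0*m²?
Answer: 24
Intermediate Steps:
t(m) = 0 (t(m) = -0*m² = -⅕*0 = 0)
x = 0 (x = -2/9 + (⅑)*2 = -2/9 + 2/9 = 0)
o(B, U) = 0 (o(B, U) = -1*0 = 0)
(80 + r(2)) + (o(x, -5) - 58) = (80 + 2) + (0 - 58) = 82 - 58 = 24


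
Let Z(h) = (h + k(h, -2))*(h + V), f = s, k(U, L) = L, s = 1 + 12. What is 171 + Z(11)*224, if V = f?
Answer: 48555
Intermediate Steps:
s = 13
f = 13
V = 13
Z(h) = (-2 + h)*(13 + h) (Z(h) = (h - 2)*(h + 13) = (-2 + h)*(13 + h))
171 + Z(11)*224 = 171 + (-26 + 11² + 11*11)*224 = 171 + (-26 + 121 + 121)*224 = 171 + 216*224 = 171 + 48384 = 48555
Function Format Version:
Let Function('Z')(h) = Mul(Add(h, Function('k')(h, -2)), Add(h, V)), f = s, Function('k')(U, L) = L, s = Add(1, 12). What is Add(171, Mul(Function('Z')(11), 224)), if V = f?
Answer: 48555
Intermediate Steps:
s = 13
f = 13
V = 13
Function('Z')(h) = Mul(Add(-2, h), Add(13, h)) (Function('Z')(h) = Mul(Add(h, -2), Add(h, 13)) = Mul(Add(-2, h), Add(13, h)))
Add(171, Mul(Function('Z')(11), 224)) = Add(171, Mul(Add(-26, Pow(11, 2), Mul(11, 11)), 224)) = Add(171, Mul(Add(-26, 121, 121), 224)) = Add(171, Mul(216, 224)) = Add(171, 48384) = 48555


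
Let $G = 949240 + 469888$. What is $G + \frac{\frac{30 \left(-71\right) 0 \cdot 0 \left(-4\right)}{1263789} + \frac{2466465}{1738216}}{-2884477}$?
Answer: $\frac{7115286511671289631}{5013844073032} \approx 1.4191 \cdot 10^{6}$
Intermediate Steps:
$G = 1419128$
$G + \frac{\frac{30 \left(-71\right) 0 \cdot 0 \left(-4\right)}{1263789} + \frac{2466465}{1738216}}{-2884477} = 1419128 + \frac{\frac{30 \left(-71\right) 0 \cdot 0 \left(-4\right)}{1263789} + \frac{2466465}{1738216}}{-2884477} = 1419128 + \left(- 2130 \cdot 0 \left(-4\right) \frac{1}{1263789} + 2466465 \cdot \frac{1}{1738216}\right) \left(- \frac{1}{2884477}\right) = 1419128 + \left(\left(-2130\right) 0 \cdot \frac{1}{1263789} + \frac{2466465}{1738216}\right) \left(- \frac{1}{2884477}\right) = 1419128 + \left(0 \cdot \frac{1}{1263789} + \frac{2466465}{1738216}\right) \left(- \frac{1}{2884477}\right) = 1419128 + \left(0 + \frac{2466465}{1738216}\right) \left(- \frac{1}{2884477}\right) = 1419128 + \frac{2466465}{1738216} \left(- \frac{1}{2884477}\right) = 1419128 - \frac{2466465}{5013844073032} = \frac{7115286511671289631}{5013844073032}$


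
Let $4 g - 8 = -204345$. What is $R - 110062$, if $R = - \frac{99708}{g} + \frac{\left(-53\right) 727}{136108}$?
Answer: $- \frac{437283852923949}{3973128628} \approx -1.1006 \cdot 10^{5}$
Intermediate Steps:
$g = - \frac{204337}{4}$ ($g = 2 + \frac{1}{4} \left(-204345\right) = 2 - \frac{204345}{4} = - \frac{204337}{4} \approx -51084.0$)
$R = \frac{6630130987}{3973128628}$ ($R = - \frac{99708}{- \frac{204337}{4}} + \frac{\left(-53\right) 727}{136108} = \left(-99708\right) \left(- \frac{4}{204337}\right) - \frac{38531}{136108} = \frac{56976}{29191} - \frac{38531}{136108} = \frac{6630130987}{3973128628} \approx 1.6687$)
$R - 110062 = \frac{6630130987}{3973128628} - 110062 = - \frac{437283852923949}{3973128628}$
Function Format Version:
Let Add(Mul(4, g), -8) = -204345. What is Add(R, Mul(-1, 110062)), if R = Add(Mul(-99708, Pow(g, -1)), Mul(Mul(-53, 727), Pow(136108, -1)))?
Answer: Rational(-437283852923949, 3973128628) ≈ -1.1006e+5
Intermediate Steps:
g = Rational(-204337, 4) (g = Add(2, Mul(Rational(1, 4), -204345)) = Add(2, Rational(-204345, 4)) = Rational(-204337, 4) ≈ -51084.)
R = Rational(6630130987, 3973128628) (R = Add(Mul(-99708, Pow(Rational(-204337, 4), -1)), Mul(Mul(-53, 727), Pow(136108, -1))) = Add(Mul(-99708, Rational(-4, 204337)), Mul(-38531, Rational(1, 136108))) = Add(Rational(56976, 29191), Rational(-38531, 136108)) = Rational(6630130987, 3973128628) ≈ 1.6687)
Add(R, Mul(-1, 110062)) = Add(Rational(6630130987, 3973128628), Mul(-1, 110062)) = Add(Rational(6630130987, 3973128628), -110062) = Rational(-437283852923949, 3973128628)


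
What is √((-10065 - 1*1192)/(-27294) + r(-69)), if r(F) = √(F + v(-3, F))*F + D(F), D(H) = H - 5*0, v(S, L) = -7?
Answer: √(-51095159526 - 102804816168*I*√19)/27294 ≈ 16.384 - 18.358*I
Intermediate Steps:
D(H) = H (D(H) = H + 0 = H)
r(F) = F + F*√(-7 + F) (r(F) = √(F - 7)*F + F = √(-7 + F)*F + F = F*√(-7 + F) + F = F + F*√(-7 + F))
√((-10065 - 1*1192)/(-27294) + r(-69)) = √((-10065 - 1*1192)/(-27294) - 69*(1 + √(-7 - 69))) = √((-10065 - 1192)*(-1/27294) - 69*(1 + √(-76))) = √(-11257*(-1/27294) - 69*(1 + 2*I*√19)) = √(11257/27294 + (-69 - 138*I*√19)) = √(-1872029/27294 - 138*I*√19)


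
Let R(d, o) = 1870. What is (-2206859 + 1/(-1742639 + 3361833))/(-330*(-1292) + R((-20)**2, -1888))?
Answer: -714666570329/138677489324 ≈ -5.1534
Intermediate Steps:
(-2206859 + 1/(-1742639 + 3361833))/(-330*(-1292) + R((-20)**2, -1888)) = (-2206859 + 1/(-1742639 + 3361833))/(-330*(-1292) + 1870) = (-2206859 + 1/1619194)/(426360 + 1870) = (-2206859 + 1/1619194)/428230 = -3573332851645/1619194*1/428230 = -714666570329/138677489324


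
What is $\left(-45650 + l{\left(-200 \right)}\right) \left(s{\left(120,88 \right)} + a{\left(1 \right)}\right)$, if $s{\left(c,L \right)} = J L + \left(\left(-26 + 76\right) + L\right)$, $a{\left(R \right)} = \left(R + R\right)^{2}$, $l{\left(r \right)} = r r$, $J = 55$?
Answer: $-28148300$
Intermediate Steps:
$l{\left(r \right)} = r^{2}$
$a{\left(R \right)} = 4 R^{2}$ ($a{\left(R \right)} = \left(2 R\right)^{2} = 4 R^{2}$)
$s{\left(c,L \right)} = 50 + 56 L$ ($s{\left(c,L \right)} = 55 L + \left(\left(-26 + 76\right) + L\right) = 55 L + \left(50 + L\right) = 50 + 56 L$)
$\left(-45650 + l{\left(-200 \right)}\right) \left(s{\left(120,88 \right)} + a{\left(1 \right)}\right) = \left(-45650 + \left(-200\right)^{2}\right) \left(\left(50 + 56 \cdot 88\right) + 4 \cdot 1^{2}\right) = \left(-45650 + 40000\right) \left(\left(50 + 4928\right) + 4 \cdot 1\right) = - 5650 \left(4978 + 4\right) = \left(-5650\right) 4982 = -28148300$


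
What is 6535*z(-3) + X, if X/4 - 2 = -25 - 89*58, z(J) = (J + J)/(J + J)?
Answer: -14205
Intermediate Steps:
z(J) = 1 (z(J) = (2*J)/((2*J)) = (2*J)*(1/(2*J)) = 1)
X = -20740 (X = 8 + 4*(-25 - 89*58) = 8 + 4*(-25 - 5162) = 8 + 4*(-5187) = 8 - 20748 = -20740)
6535*z(-3) + X = 6535*1 - 20740 = 6535 - 20740 = -14205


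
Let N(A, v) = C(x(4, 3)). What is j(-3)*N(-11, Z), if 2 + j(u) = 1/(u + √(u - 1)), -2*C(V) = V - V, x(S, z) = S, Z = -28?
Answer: 0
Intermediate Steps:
C(V) = 0 (C(V) = -(V - V)/2 = -½*0 = 0)
N(A, v) = 0
j(u) = -2 + 1/(u + √(-1 + u)) (j(u) = -2 + 1/(u + √(u - 1)) = -2 + 1/(u + √(-1 + u)))
j(-3)*N(-11, Z) = ((1 - 2*(-3) - 2*√(-1 - 3))/(-3 + √(-1 - 3)))*0 = ((1 + 6 - 4*I)/(-3 + √(-4)))*0 = ((1 + 6 - 4*I)/(-3 + 2*I))*0 = (((-3 - 2*I)/13)*(1 + 6 - 4*I))*0 = (((-3 - 2*I)/13)*(7 - 4*I))*0 = ((-3 - 2*I)*(7 - 4*I)/13)*0 = 0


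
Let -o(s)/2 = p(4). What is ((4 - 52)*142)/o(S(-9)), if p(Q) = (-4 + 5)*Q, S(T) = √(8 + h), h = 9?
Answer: 852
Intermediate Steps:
S(T) = √17 (S(T) = √(8 + 9) = √17)
p(Q) = Q (p(Q) = 1*Q = Q)
o(s) = -8 (o(s) = -2*4 = -8)
((4 - 52)*142)/o(S(-9)) = ((4 - 52)*142)/(-8) = -48*142*(-⅛) = -6816*(-⅛) = 852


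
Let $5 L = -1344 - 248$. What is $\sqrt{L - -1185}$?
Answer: $\frac{\sqrt{21665}}{5} \approx 29.438$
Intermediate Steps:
$L = - \frac{1592}{5}$ ($L = \frac{-1344 - 248}{5} = \frac{1}{5} \left(-1592\right) = - \frac{1592}{5} \approx -318.4$)
$\sqrt{L - -1185} = \sqrt{- \frac{1592}{5} - -1185} = \sqrt{- \frac{1592}{5} + \left(-378 + 1563\right)} = \sqrt{- \frac{1592}{5} + 1185} = \sqrt{\frac{4333}{5}} = \frac{\sqrt{21665}}{5}$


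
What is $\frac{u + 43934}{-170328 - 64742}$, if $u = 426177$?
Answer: $- \frac{470111}{235070} \approx -1.9999$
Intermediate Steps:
$\frac{u + 43934}{-170328 - 64742} = \frac{426177 + 43934}{-170328 - 64742} = \frac{470111}{-235070} = 470111 \left(- \frac{1}{235070}\right) = - \frac{470111}{235070}$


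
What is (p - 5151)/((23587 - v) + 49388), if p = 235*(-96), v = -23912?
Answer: -27711/96887 ≈ -0.28601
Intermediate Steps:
p = -22560
(p - 5151)/((23587 - v) + 49388) = (-22560 - 5151)/((23587 - 1*(-23912)) + 49388) = -27711/((23587 + 23912) + 49388) = -27711/(47499 + 49388) = -27711/96887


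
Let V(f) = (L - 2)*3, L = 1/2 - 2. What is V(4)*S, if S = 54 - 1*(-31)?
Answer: -1785/2 ≈ -892.50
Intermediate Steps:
L = -3/2 (L = ½ - 2 = -3/2 ≈ -1.5000)
S = 85 (S = 54 + 31 = 85)
V(f) = -21/2 (V(f) = (-3/2 - 2)*3 = -7/2*3 = -21/2)
V(4)*S = -21/2*85 = -1785/2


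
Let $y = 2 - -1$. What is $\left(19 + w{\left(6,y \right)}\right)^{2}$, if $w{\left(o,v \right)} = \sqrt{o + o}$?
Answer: $373 + 76 \sqrt{3} \approx 504.64$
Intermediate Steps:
$y = 3$ ($y = 2 + 1 = 3$)
$w{\left(o,v \right)} = \sqrt{2} \sqrt{o}$ ($w{\left(o,v \right)} = \sqrt{2 o} = \sqrt{2} \sqrt{o}$)
$\left(19 + w{\left(6,y \right)}\right)^{2} = \left(19 + \sqrt{2} \sqrt{6}\right)^{2} = \left(19 + 2 \sqrt{3}\right)^{2}$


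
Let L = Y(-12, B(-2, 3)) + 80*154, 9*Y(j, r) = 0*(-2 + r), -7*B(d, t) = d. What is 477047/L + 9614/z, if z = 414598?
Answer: 4302199491/111040160 ≈ 38.745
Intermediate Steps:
B(d, t) = -d/7
Y(j, r) = 0 (Y(j, r) = (0*(-2 + r))/9 = (1/9)*0 = 0)
L = 12320 (L = 0 + 80*154 = 0 + 12320 = 12320)
477047/L + 9614/z = 477047/12320 + 9614/414598 = 477047*(1/12320) + 9614*(1/414598) = 477047/12320 + 209/9013 = 4302199491/111040160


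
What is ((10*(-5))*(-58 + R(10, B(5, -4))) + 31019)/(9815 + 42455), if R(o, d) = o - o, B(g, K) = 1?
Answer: 33919/52270 ≈ 0.64892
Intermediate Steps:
R(o, d) = 0
((10*(-5))*(-58 + R(10, B(5, -4))) + 31019)/(9815 + 42455) = ((10*(-5))*(-58 + 0) + 31019)/(9815 + 42455) = (-50*(-58) + 31019)/52270 = (2900 + 31019)*(1/52270) = 33919*(1/52270) = 33919/52270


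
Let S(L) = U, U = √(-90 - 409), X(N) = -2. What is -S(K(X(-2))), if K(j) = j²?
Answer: -I*√499 ≈ -22.338*I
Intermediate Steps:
U = I*√499 (U = √(-499) = I*√499 ≈ 22.338*I)
S(L) = I*√499
-S(K(X(-2))) = -I*√499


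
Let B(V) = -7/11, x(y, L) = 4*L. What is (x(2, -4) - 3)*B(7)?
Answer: 133/11 ≈ 12.091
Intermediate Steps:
B(V) = -7/11 (B(V) = -7*1/11 = -7/11)
(x(2, -4) - 3)*B(7) = (4*(-4) - 3)*(-7/11) = (-16 - 3)*(-7/11) = -19*(-7/11) = 133/11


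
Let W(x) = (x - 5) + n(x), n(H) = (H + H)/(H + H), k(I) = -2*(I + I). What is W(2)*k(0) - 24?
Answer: -24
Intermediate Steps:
k(I) = -4*I
n(H) = 1 (n(H) = (2*H)/((2*H)) = (2*H)*(1/(2*H)) = 1)
W(x) = -4 + x (W(x) = (x - 5) + 1 = (-5 + x) + 1 = -4 + x)
W(2)*k(0) - 24 = (-4 + 2)*(-4*0) - 24 = -2*0 - 24 = 0 - 24 = -24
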